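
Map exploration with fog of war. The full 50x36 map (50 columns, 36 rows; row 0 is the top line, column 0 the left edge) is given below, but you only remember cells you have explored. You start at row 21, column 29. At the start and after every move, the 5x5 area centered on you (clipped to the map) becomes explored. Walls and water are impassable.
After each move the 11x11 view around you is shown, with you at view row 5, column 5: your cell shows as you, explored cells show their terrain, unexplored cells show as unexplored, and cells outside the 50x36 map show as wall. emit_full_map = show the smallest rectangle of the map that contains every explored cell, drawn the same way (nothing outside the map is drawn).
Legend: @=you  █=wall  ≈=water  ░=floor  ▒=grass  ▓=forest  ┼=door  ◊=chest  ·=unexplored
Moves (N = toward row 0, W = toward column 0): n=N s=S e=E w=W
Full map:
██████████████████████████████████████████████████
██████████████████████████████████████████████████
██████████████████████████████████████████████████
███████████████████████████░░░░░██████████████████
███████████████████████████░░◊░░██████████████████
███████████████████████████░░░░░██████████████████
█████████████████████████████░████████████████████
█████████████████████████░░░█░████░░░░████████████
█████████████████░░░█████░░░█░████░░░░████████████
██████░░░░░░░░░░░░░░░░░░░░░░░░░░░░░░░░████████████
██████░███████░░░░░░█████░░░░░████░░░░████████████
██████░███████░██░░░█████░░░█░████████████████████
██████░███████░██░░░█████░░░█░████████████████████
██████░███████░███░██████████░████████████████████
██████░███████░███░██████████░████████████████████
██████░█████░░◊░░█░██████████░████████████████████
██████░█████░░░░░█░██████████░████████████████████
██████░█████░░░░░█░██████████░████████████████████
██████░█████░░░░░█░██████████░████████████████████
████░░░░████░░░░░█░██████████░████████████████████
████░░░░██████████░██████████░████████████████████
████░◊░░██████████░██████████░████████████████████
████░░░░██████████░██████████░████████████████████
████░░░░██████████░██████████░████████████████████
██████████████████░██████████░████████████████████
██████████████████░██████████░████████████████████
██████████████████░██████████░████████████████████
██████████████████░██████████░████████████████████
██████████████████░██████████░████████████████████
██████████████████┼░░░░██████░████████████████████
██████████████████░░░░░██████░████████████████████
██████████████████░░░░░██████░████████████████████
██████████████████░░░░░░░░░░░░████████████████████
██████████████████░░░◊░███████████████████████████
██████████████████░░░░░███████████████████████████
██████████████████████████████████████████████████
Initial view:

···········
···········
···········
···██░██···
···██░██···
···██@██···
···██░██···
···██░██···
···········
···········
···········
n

···········
···········
···········
···██░██···
···██░██···
···██@██···
···██░██···
···██░██···
···██░██···
···········
···········

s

···········
···········
···██░██···
···██░██···
···██░██···
···██@██···
···██░██···
···██░██···
···········
···········
···········

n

···········
···········
···········
···██░██···
···██░██···
···██@██···
···██░██···
···██░██···
···██░██···
···········
···········

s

···········
···········
···██░██···
···██░██···
···██░██···
···██@██···
···██░██···
···██░██···
···········
···········
···········


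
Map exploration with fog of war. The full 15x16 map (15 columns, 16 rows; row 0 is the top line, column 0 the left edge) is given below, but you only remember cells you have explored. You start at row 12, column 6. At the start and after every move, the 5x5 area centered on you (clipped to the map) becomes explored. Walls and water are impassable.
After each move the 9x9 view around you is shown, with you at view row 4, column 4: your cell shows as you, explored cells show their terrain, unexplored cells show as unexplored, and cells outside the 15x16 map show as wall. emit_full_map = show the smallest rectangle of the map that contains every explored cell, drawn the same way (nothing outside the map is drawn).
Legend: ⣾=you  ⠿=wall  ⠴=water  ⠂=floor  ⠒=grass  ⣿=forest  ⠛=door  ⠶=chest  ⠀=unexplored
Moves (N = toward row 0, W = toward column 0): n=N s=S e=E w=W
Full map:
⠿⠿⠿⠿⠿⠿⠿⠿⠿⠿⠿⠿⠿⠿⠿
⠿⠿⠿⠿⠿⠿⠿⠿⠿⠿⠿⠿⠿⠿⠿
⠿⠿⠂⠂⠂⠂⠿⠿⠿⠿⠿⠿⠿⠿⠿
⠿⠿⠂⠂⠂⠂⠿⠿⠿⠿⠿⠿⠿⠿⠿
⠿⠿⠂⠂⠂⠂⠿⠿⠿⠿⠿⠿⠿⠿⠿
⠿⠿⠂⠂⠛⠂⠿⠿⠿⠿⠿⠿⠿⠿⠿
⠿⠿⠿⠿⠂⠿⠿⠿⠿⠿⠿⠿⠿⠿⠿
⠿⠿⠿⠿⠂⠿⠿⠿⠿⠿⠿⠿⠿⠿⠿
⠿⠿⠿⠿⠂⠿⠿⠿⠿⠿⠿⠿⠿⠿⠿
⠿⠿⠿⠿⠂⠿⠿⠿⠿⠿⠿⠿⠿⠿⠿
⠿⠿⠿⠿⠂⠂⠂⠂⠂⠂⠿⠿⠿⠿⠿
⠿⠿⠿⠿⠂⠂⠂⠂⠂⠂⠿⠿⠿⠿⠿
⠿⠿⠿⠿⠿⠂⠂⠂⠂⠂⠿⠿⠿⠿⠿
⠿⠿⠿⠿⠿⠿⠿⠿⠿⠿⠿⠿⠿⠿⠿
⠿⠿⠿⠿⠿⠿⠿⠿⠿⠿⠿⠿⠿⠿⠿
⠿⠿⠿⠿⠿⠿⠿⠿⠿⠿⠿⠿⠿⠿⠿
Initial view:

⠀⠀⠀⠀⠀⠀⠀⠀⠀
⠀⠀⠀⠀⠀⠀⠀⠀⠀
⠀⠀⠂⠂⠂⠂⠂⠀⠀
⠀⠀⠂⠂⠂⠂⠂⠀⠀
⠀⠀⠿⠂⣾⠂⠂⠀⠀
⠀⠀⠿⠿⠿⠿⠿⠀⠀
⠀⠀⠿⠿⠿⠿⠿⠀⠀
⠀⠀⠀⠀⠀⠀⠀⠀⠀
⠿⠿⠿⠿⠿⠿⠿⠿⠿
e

⠀⠀⠀⠀⠀⠀⠀⠀⠀
⠀⠀⠀⠀⠀⠀⠀⠀⠀
⠀⠂⠂⠂⠂⠂⠂⠀⠀
⠀⠂⠂⠂⠂⠂⠂⠀⠀
⠀⠿⠂⠂⣾⠂⠂⠀⠀
⠀⠿⠿⠿⠿⠿⠿⠀⠀
⠀⠿⠿⠿⠿⠿⠿⠀⠀
⠀⠀⠀⠀⠀⠀⠀⠀⠀
⠿⠿⠿⠿⠿⠿⠿⠿⠿

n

⠀⠀⠀⠀⠀⠀⠀⠀⠀
⠀⠀⠀⠀⠀⠀⠀⠀⠀
⠀⠀⠿⠿⠿⠿⠿⠀⠀
⠀⠂⠂⠂⠂⠂⠂⠀⠀
⠀⠂⠂⠂⣾⠂⠂⠀⠀
⠀⠿⠂⠂⠂⠂⠂⠀⠀
⠀⠿⠿⠿⠿⠿⠿⠀⠀
⠀⠿⠿⠿⠿⠿⠿⠀⠀
⠀⠀⠀⠀⠀⠀⠀⠀⠀

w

⠀⠀⠀⠀⠀⠀⠀⠀⠀
⠀⠀⠀⠀⠀⠀⠀⠀⠀
⠀⠀⠂⠿⠿⠿⠿⠿⠀
⠀⠀⠂⠂⠂⠂⠂⠂⠀
⠀⠀⠂⠂⣾⠂⠂⠂⠀
⠀⠀⠿⠂⠂⠂⠂⠂⠀
⠀⠀⠿⠿⠿⠿⠿⠿⠀
⠀⠀⠿⠿⠿⠿⠿⠿⠀
⠀⠀⠀⠀⠀⠀⠀⠀⠀

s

⠀⠀⠀⠀⠀⠀⠀⠀⠀
⠀⠀⠂⠿⠿⠿⠿⠿⠀
⠀⠀⠂⠂⠂⠂⠂⠂⠀
⠀⠀⠂⠂⠂⠂⠂⠂⠀
⠀⠀⠿⠂⣾⠂⠂⠂⠀
⠀⠀⠿⠿⠿⠿⠿⠿⠀
⠀⠀⠿⠿⠿⠿⠿⠿⠀
⠀⠀⠀⠀⠀⠀⠀⠀⠀
⠿⠿⠿⠿⠿⠿⠿⠿⠿

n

⠀⠀⠀⠀⠀⠀⠀⠀⠀
⠀⠀⠀⠀⠀⠀⠀⠀⠀
⠀⠀⠂⠿⠿⠿⠿⠿⠀
⠀⠀⠂⠂⠂⠂⠂⠂⠀
⠀⠀⠂⠂⣾⠂⠂⠂⠀
⠀⠀⠿⠂⠂⠂⠂⠂⠀
⠀⠀⠿⠿⠿⠿⠿⠿⠀
⠀⠀⠿⠿⠿⠿⠿⠿⠀
⠀⠀⠀⠀⠀⠀⠀⠀⠀

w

⠀⠀⠀⠀⠀⠀⠀⠀⠀
⠀⠀⠀⠀⠀⠀⠀⠀⠀
⠀⠀⠿⠂⠿⠿⠿⠿⠿
⠀⠀⠿⠂⠂⠂⠂⠂⠂
⠀⠀⠿⠂⣾⠂⠂⠂⠂
⠀⠀⠿⠿⠂⠂⠂⠂⠂
⠀⠀⠿⠿⠿⠿⠿⠿⠿
⠀⠀⠀⠿⠿⠿⠿⠿⠿
⠀⠀⠀⠀⠀⠀⠀⠀⠀

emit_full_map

⠿⠂⠿⠿⠿⠿⠿
⠿⠂⠂⠂⠂⠂⠂
⠿⠂⣾⠂⠂⠂⠂
⠿⠿⠂⠂⠂⠂⠂
⠿⠿⠿⠿⠿⠿⠿
⠀⠿⠿⠿⠿⠿⠿

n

⠀⠀⠀⠀⠀⠀⠀⠀⠀
⠀⠀⠀⠀⠀⠀⠀⠀⠀
⠀⠀⠿⠂⠿⠿⠿⠀⠀
⠀⠀⠿⠂⠿⠿⠿⠿⠿
⠀⠀⠿⠂⣾⠂⠂⠂⠂
⠀⠀⠿⠂⠂⠂⠂⠂⠂
⠀⠀⠿⠿⠂⠂⠂⠂⠂
⠀⠀⠿⠿⠿⠿⠿⠿⠿
⠀⠀⠀⠿⠿⠿⠿⠿⠿

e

⠀⠀⠀⠀⠀⠀⠀⠀⠀
⠀⠀⠀⠀⠀⠀⠀⠀⠀
⠀⠿⠂⠿⠿⠿⠿⠀⠀
⠀⠿⠂⠿⠿⠿⠿⠿⠀
⠀⠿⠂⠂⣾⠂⠂⠂⠀
⠀⠿⠂⠂⠂⠂⠂⠂⠀
⠀⠿⠿⠂⠂⠂⠂⠂⠀
⠀⠿⠿⠿⠿⠿⠿⠿⠀
⠀⠀⠿⠿⠿⠿⠿⠿⠀

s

⠀⠀⠀⠀⠀⠀⠀⠀⠀
⠀⠿⠂⠿⠿⠿⠿⠀⠀
⠀⠿⠂⠿⠿⠿⠿⠿⠀
⠀⠿⠂⠂⠂⠂⠂⠂⠀
⠀⠿⠂⠂⣾⠂⠂⠂⠀
⠀⠿⠿⠂⠂⠂⠂⠂⠀
⠀⠿⠿⠿⠿⠿⠿⠿⠀
⠀⠀⠿⠿⠿⠿⠿⠿⠀
⠀⠀⠀⠀⠀⠀⠀⠀⠀

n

⠀⠀⠀⠀⠀⠀⠀⠀⠀
⠀⠀⠀⠀⠀⠀⠀⠀⠀
⠀⠿⠂⠿⠿⠿⠿⠀⠀
⠀⠿⠂⠿⠿⠿⠿⠿⠀
⠀⠿⠂⠂⣾⠂⠂⠂⠀
⠀⠿⠂⠂⠂⠂⠂⠂⠀
⠀⠿⠿⠂⠂⠂⠂⠂⠀
⠀⠿⠿⠿⠿⠿⠿⠿⠀
⠀⠀⠿⠿⠿⠿⠿⠿⠀

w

⠀⠀⠀⠀⠀⠀⠀⠀⠀
⠀⠀⠀⠀⠀⠀⠀⠀⠀
⠀⠀⠿⠂⠿⠿⠿⠿⠀
⠀⠀⠿⠂⠿⠿⠿⠿⠿
⠀⠀⠿⠂⣾⠂⠂⠂⠂
⠀⠀⠿⠂⠂⠂⠂⠂⠂
⠀⠀⠿⠿⠂⠂⠂⠂⠂
⠀⠀⠿⠿⠿⠿⠿⠿⠿
⠀⠀⠀⠿⠿⠿⠿⠿⠿


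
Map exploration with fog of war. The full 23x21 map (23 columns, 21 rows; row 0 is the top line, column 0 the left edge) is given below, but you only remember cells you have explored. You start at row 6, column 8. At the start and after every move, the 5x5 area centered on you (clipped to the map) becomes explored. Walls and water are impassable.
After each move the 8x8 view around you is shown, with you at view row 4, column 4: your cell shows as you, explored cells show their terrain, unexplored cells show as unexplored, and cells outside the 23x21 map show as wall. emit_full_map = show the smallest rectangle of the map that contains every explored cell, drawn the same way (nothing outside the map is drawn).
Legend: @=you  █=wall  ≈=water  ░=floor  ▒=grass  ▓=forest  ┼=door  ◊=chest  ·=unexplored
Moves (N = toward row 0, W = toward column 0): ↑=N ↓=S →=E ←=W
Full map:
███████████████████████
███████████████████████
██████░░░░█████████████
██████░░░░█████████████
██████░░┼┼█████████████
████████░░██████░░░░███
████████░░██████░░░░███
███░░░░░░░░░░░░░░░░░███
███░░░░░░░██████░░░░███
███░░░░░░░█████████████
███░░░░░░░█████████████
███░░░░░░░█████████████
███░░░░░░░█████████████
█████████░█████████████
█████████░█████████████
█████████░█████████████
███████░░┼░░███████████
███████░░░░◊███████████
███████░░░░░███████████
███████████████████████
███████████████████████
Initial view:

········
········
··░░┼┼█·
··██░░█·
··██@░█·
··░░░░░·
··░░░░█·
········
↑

········
········
··░░░░█·
··░░┼┼█·
··██@░█·
··██░░█·
··░░░░░·
··░░░░█·

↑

········
········
··░░░░█·
··░░░░█·
··░░@┼█·
··██░░█·
··██░░█·
··░░░░░·

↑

████████
········
··█████·
··░░░░█·
··░░@░█·
··░░┼┼█·
··██░░█·
··██░░█·

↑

████████
████████
··█████·
··█████·
··░░@░█·
··░░░░█·
··░░┼┼█·
··██░░█·

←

████████
████████
··██████
··██████
··█░@░░█
··█░░░░█
··█░░┼┼█
···██░░█

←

████████
████████
··██████
··██████
··██@░░░
··██░░░░
··██░░┼┼
····██░░

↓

████████
··██████
··██████
··██░░░░
··██@░░░
··██░░┼┼
··████░░
····██░░

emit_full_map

███████
███████
██░░░░█
██@░░░█
██░░┼┼█
████░░█
··██░░█
··░░░░░
··░░░░█

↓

··██████
··██████
··██░░░░
··██░░░░
··██@░┼┼
··████░░
··████░░
····░░░░

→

·███████
·███████
·██░░░░█
·██░░░░█
·██░@┼┼█
·████░░█
·████░░█
···░░░░░

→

███████·
███████·
██░░░░█·
██░░░░█·
██░░@┼█·
████░░█·
████░░█·
··░░░░░·

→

██████··
██████··
█░░░░██·
█░░░░██·
█░░┼@██·
███░░██·
███░░██·
·░░░░░··

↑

████████
██████··
███████·
█░░░░██·
█░░░@██·
█░░┼┼██·
███░░██·
███░░██·

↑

████████
████████
███████·
███████·
█░░░@██·
█░░░░██·
█░░┼┼██·
███░░██·

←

████████
████████
████████
████████
██░░@░██
██░░░░██
██░░┼┼██
████░░██

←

████████
████████
·███████
·███████
·██░@░░█
·██░░░░█
·██░░┼┼█
·████░░█

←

████████
████████
··██████
··██████
··██@░░░
··██░░░░
··██░░┼┼
··████░░

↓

████████
··██████
··██████
··██░░░░
··██@░░░
··██░░┼┼
··████░░
··████░░

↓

··██████
··██████
··██░░░░
··██░░░░
··██@░┼┼
··████░░
··████░░
····░░░░

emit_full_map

████████
████████
██░░░░██
██░░░░██
██@░┼┼██
████░░██
████░░██
··░░░░░·
··░░░░█·

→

·███████
·███████
·██░░░░█
·██░░░░█
·██░@┼┼█
·████░░█
·████░░█
···░░░░░

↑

████████
·███████
·███████
·██░░░░█
·██░@░░█
·██░░┼┼█
·████░░█
·████░░█


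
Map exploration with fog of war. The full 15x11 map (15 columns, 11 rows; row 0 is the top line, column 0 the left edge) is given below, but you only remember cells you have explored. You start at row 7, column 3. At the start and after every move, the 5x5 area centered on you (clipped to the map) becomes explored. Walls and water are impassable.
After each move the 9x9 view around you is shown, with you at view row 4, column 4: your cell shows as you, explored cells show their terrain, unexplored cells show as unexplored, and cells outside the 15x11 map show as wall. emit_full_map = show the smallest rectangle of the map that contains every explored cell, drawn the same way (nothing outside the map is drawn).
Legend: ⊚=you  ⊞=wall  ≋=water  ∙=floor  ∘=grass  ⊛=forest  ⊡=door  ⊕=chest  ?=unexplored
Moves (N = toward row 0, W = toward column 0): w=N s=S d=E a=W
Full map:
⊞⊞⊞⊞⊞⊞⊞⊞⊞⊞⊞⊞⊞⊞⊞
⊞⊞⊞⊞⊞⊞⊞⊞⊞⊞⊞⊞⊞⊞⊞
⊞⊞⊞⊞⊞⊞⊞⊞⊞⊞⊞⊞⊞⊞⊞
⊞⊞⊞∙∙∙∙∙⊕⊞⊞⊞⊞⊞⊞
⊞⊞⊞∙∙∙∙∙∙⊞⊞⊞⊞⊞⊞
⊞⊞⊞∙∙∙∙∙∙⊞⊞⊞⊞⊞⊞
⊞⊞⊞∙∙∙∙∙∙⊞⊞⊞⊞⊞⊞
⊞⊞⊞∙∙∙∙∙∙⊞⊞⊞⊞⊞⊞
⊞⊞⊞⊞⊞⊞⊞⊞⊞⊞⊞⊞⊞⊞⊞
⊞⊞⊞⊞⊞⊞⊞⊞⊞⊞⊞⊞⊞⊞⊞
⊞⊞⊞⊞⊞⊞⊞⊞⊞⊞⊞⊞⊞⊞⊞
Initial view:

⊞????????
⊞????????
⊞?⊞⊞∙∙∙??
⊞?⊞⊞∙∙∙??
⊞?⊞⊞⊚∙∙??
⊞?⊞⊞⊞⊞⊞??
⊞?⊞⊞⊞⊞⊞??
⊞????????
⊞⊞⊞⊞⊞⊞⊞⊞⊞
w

⊞????????
⊞????????
⊞?⊞⊞∙∙∙??
⊞?⊞⊞∙∙∙??
⊞?⊞⊞⊚∙∙??
⊞?⊞⊞∙∙∙??
⊞?⊞⊞⊞⊞⊞??
⊞?⊞⊞⊞⊞⊞??
⊞????????

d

?????????
?????????
?⊞⊞∙∙∙∙??
?⊞⊞∙∙∙∙??
?⊞⊞∙⊚∙∙??
?⊞⊞∙∙∙∙??
?⊞⊞⊞⊞⊞⊞??
?⊞⊞⊞⊞⊞???
?????????

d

?????????
?????????
⊞⊞∙∙∙∙∙??
⊞⊞∙∙∙∙∙??
⊞⊞∙∙⊚∙∙??
⊞⊞∙∙∙∙∙??
⊞⊞⊞⊞⊞⊞⊞??
⊞⊞⊞⊞⊞????
?????????

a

?????????
?????????
?⊞⊞∙∙∙∙∙?
?⊞⊞∙∙∙∙∙?
?⊞⊞∙⊚∙∙∙?
?⊞⊞∙∙∙∙∙?
?⊞⊞⊞⊞⊞⊞⊞?
?⊞⊞⊞⊞⊞???
?????????

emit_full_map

⊞⊞∙∙∙∙∙
⊞⊞∙∙∙∙∙
⊞⊞∙⊚∙∙∙
⊞⊞∙∙∙∙∙
⊞⊞⊞⊞⊞⊞⊞
⊞⊞⊞⊞⊞??

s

?????????
?⊞⊞∙∙∙∙∙?
?⊞⊞∙∙∙∙∙?
?⊞⊞∙∙∙∙∙?
?⊞⊞∙⊚∙∙∙?
?⊞⊞⊞⊞⊞⊞⊞?
?⊞⊞⊞⊞⊞⊞??
?????????
⊞⊞⊞⊞⊞⊞⊞⊞⊞

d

?????????
⊞⊞∙∙∙∙∙??
⊞⊞∙∙∙∙∙??
⊞⊞∙∙∙∙∙??
⊞⊞∙∙⊚∙∙??
⊞⊞⊞⊞⊞⊞⊞??
⊞⊞⊞⊞⊞⊞⊞??
?????????
⊞⊞⊞⊞⊞⊞⊞⊞⊞

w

?????????
?????????
⊞⊞∙∙∙∙∙??
⊞⊞∙∙∙∙∙??
⊞⊞∙∙⊚∙∙??
⊞⊞∙∙∙∙∙??
⊞⊞⊞⊞⊞⊞⊞??
⊞⊞⊞⊞⊞⊞⊞??
?????????

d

?????????
?????????
⊞∙∙∙∙∙∙??
⊞∙∙∙∙∙∙??
⊞∙∙∙⊚∙∙??
⊞∙∙∙∙∙∙??
⊞⊞⊞⊞⊞⊞⊞??
⊞⊞⊞⊞⊞⊞???
?????????

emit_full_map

⊞⊞∙∙∙∙∙∙
⊞⊞∙∙∙∙∙∙
⊞⊞∙∙∙⊚∙∙
⊞⊞∙∙∙∙∙∙
⊞⊞⊞⊞⊞⊞⊞⊞
⊞⊞⊞⊞⊞⊞⊞?


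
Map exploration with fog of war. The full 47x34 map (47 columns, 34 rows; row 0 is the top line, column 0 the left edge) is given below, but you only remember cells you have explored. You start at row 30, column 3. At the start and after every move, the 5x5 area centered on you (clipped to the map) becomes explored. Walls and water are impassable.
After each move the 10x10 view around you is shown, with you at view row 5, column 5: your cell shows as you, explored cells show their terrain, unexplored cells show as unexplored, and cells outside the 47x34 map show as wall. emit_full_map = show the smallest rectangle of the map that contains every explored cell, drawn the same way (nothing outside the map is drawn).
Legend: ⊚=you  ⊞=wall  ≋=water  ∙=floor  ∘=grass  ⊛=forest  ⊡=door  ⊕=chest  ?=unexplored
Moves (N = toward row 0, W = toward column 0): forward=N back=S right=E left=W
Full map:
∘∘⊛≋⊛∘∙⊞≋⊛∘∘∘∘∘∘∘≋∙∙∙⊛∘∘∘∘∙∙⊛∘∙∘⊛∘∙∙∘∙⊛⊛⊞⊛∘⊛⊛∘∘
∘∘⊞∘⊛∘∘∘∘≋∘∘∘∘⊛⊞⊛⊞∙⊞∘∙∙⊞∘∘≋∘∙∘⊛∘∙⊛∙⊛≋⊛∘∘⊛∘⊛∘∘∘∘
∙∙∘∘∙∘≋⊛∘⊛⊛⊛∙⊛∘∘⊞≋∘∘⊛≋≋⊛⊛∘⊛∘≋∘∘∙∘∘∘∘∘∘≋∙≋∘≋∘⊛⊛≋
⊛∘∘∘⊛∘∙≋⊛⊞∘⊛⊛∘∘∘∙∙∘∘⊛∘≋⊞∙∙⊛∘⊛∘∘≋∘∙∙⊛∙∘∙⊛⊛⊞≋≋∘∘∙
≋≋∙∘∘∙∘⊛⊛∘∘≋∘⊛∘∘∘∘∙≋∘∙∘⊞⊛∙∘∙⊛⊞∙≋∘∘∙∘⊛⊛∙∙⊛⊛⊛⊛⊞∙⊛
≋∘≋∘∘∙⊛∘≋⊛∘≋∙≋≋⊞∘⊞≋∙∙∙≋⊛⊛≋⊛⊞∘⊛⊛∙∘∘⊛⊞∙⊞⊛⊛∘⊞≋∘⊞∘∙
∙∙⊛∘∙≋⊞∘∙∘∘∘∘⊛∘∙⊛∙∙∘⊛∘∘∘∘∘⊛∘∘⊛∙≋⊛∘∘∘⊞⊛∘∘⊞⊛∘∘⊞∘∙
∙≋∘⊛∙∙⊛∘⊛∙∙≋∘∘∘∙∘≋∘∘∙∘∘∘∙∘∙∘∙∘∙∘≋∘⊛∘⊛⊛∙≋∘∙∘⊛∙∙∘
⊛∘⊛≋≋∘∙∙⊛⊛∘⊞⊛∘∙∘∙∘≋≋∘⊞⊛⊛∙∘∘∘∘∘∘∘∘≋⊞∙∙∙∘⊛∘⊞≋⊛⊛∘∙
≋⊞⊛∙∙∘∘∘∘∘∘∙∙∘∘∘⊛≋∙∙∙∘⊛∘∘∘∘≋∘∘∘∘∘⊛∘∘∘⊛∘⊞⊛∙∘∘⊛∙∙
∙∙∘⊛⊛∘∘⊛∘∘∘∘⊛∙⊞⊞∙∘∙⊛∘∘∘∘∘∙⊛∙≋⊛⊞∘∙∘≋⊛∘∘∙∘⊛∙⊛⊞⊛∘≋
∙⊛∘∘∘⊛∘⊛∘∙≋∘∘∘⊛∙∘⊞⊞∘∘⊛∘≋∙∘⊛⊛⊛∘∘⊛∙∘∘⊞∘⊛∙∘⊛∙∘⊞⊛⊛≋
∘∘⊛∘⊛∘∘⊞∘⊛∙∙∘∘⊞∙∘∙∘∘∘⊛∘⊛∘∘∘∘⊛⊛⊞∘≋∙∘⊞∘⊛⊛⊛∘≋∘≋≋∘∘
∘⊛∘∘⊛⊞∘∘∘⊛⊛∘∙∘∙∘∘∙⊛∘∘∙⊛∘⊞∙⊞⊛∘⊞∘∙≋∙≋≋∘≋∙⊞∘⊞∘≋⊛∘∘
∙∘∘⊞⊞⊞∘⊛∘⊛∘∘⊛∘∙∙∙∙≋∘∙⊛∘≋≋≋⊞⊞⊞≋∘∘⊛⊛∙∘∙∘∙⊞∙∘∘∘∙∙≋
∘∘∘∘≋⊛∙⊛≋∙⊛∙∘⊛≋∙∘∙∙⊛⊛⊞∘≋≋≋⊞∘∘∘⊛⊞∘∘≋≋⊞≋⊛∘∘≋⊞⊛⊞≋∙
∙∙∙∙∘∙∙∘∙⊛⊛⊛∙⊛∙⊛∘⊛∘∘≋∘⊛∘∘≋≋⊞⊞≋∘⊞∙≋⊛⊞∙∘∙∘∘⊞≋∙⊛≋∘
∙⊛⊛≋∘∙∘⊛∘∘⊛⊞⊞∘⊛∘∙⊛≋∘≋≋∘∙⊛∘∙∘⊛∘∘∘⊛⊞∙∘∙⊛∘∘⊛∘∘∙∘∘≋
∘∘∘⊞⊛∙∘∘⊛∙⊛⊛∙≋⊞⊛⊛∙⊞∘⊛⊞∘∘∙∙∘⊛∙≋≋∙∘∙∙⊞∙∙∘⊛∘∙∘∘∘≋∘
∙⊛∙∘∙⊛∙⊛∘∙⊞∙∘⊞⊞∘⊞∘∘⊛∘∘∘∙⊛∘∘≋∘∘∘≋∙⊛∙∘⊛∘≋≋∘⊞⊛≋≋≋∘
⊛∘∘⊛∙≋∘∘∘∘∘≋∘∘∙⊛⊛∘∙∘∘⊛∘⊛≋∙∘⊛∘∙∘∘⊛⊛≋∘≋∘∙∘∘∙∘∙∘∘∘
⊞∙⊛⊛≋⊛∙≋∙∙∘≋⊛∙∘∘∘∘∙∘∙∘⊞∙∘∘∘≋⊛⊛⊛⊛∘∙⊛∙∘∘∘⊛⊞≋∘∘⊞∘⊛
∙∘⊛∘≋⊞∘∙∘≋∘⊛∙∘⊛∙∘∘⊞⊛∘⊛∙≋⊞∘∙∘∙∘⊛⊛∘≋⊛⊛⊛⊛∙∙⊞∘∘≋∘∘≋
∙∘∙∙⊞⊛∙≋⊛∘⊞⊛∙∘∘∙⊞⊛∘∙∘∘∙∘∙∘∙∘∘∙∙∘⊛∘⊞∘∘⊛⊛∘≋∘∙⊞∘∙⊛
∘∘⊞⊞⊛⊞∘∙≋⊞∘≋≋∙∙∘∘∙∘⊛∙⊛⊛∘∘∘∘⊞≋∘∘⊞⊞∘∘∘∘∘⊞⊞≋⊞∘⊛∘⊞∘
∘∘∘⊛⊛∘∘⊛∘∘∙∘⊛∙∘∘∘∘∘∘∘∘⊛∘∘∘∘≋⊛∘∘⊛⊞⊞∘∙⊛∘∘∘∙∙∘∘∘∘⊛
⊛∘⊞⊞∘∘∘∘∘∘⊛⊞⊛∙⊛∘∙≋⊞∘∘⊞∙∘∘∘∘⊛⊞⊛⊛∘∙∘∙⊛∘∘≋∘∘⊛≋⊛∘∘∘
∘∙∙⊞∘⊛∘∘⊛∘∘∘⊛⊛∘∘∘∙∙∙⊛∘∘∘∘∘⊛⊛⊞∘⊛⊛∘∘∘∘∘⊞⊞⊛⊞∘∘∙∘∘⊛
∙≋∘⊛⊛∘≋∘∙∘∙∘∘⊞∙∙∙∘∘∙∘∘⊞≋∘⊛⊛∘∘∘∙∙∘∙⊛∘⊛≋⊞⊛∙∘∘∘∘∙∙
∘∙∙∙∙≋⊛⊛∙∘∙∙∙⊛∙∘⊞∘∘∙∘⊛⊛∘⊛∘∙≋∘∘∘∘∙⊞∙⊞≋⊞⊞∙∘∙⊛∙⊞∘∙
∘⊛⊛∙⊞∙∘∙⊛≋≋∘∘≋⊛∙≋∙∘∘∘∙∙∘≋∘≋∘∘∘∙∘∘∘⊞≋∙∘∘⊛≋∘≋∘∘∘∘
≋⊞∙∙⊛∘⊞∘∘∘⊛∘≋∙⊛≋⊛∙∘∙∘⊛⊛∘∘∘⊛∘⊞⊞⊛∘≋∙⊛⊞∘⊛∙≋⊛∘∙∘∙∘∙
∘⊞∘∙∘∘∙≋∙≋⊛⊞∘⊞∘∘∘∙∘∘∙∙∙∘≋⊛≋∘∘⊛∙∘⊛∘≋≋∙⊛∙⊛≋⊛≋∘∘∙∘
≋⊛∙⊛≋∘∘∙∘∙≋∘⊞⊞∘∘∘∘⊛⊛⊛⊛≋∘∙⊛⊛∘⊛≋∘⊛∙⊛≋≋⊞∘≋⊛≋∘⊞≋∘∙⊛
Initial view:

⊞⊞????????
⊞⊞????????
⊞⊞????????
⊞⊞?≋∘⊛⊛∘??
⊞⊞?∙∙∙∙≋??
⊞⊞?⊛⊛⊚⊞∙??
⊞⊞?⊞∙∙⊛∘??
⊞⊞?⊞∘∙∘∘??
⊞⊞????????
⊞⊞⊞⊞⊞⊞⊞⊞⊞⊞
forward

⊞⊞????????
⊞⊞????????
⊞⊞????????
⊞⊞?∙∙⊞∘⊛??
⊞⊞?≋∘⊛⊛∘??
⊞⊞?∙∙⊚∙≋??
⊞⊞?⊛⊛∙⊞∙??
⊞⊞?⊞∙∙⊛∘??
⊞⊞?⊞∘∙∘∘??
⊞⊞????????

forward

⊞⊞????????
⊞⊞????????
⊞⊞????????
⊞⊞?∘⊞⊞∘∘??
⊞⊞?∙∙⊞∘⊛??
⊞⊞?≋∘⊚⊛∘??
⊞⊞?∙∙∙∙≋??
⊞⊞?⊛⊛∙⊞∙??
⊞⊞?⊞∙∙⊛∘??
⊞⊞?⊞∘∙∘∘??

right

⊞?????????
⊞?????????
⊞?????????
⊞?∘⊞⊞∘∘∘??
⊞?∙∙⊞∘⊛∘??
⊞?≋∘⊛⊚∘≋??
⊞?∙∙∙∙≋⊛??
⊞?⊛⊛∙⊞∙∘??
⊞?⊞∙∙⊛∘???
⊞?⊞∘∙∘∘???

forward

⊞?????????
⊞?????????
⊞?????????
⊞??∘⊛⊛∘∘??
⊞?∘⊞⊞∘∘∘??
⊞?∙∙⊞⊚⊛∘??
⊞?≋∘⊛⊛∘≋??
⊞?∙∙∙∙≋⊛??
⊞?⊛⊛∙⊞∙∘??
⊞?⊞∙∙⊛∘???

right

??????????
??????????
??????????
??∘⊛⊛∘∘⊛??
?∘⊞⊞∘∘∘∘??
?∙∙⊞∘⊚∘∘??
?≋∘⊛⊛∘≋∘??
?∙∙∙∙≋⊛⊛??
?⊛⊛∙⊞∙∘???
?⊞∙∙⊛∘????

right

??????????
??????????
??????????
?∘⊛⊛∘∘⊛∘??
∘⊞⊞∘∘∘∘∘??
∙∙⊞∘⊛⊚∘⊛??
≋∘⊛⊛∘≋∘∙??
∙∙∙∙≋⊛⊛∙??
⊛⊛∙⊞∙∘????
⊞∙∙⊛∘?????

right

??????????
??????????
??????????
∘⊛⊛∘∘⊛∘∘??
⊞⊞∘∘∘∘∘∘??
∙⊞∘⊛∘⊚⊛∘??
∘⊛⊛∘≋∘∙∘??
∙∙∙≋⊛⊛∙∘??
⊛∙⊞∙∘?????
∙∙⊛∘??????

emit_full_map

?∘⊛⊛∘∘⊛∘∘
∘⊞⊞∘∘∘∘∘∘
∙∙⊞∘⊛∘⊚⊛∘
≋∘⊛⊛∘≋∘∙∘
∙∙∙∙≋⊛⊛∙∘
⊛⊛∙⊞∙∘???
⊞∙∙⊛∘????
⊞∘∙∘∘????

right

??????????
??????????
??????????
⊛⊛∘∘⊛∘∘∙??
⊞∘∘∘∘∘∘⊛??
⊞∘⊛∘∘⊚∘∘??
⊛⊛∘≋∘∙∘∙??
∙∙≋⊛⊛∙∘∙??
∙⊞∙∘??????
∙⊛∘???????

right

??????????
??????????
??????????
⊛∘∘⊛∘∘∙∘??
∘∘∘∘∘∘⊛⊞??
∘⊛∘∘⊛⊚∘∘??
⊛∘≋∘∙∘∙∘??
∙≋⊛⊛∙∘∙∙??
⊞∙∘???????
⊛∘????????

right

??????????
??????????
??????????
∘∘⊛∘∘∙∘⊛??
∘∘∘∘∘⊛⊞⊛??
⊛∘∘⊛∘⊚∘⊛??
∘≋∘∙∘∙∘∘??
≋⊛⊛∙∘∙∙∙??
∙∘????????
∘?????????

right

??????????
??????????
??????????
∘⊛∘∘∙∘⊛∙??
∘∘∘∘⊛⊞⊛∙??
∘∘⊛∘∘⊚⊛⊛??
≋∘∙∘∙∘∘⊞??
⊛⊛∙∘∙∙∙⊛??
∘?????????
??????????

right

??????????
??????????
??????????
⊛∘∘∙∘⊛∙∘??
∘∘∘⊛⊞⊛∙⊛??
∘⊛∘∘∘⊚⊛∘??
∘∙∘∙∘∘⊞∙??
⊛∙∘∙∙∙⊛∙??
??????????
??????????

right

??????????
??????????
??????????
∘∘∙∘⊛∙∘∘??
∘∘⊛⊞⊛∙⊛∘??
⊛∘∘∘⊛⊚∘∘??
∙∘∙∘∘⊞∙∙??
∙∘∙∙∙⊛∙∘??
??????????
??????????

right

??????????
??????????
??????????
∘∙∘⊛∙∘∘∘??
∘⊛⊞⊛∙⊛∘∙??
∘∘∘⊛⊛⊚∘∘??
∘∙∘∘⊞∙∙∙??
∘∙∙∙⊛∙∘⊞??
??????????
??????????

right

??????????
??????????
??????????
∙∘⊛∙∘∘∘∘??
⊛⊞⊛∙⊛∘∙≋??
∘∘⊛⊛∘⊚∘∙??
∙∘∘⊞∙∙∙∘??
∙∙∙⊛∙∘⊞∘??
??????????
??????????

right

??????????
??????????
??????????
∘⊛∙∘∘∘∘∘??
⊞⊛∙⊛∘∙≋⊞??
∘⊛⊛∘∘⊚∙∙??
∘∘⊞∙∙∙∘∘??
∙∙⊛∙∘⊞∘∘??
??????????
??????????

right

??????????
??????????
??????????
⊛∙∘∘∘∘∘∘??
⊛∙⊛∘∙≋⊞∘??
⊛⊛∘∘∘⊚∙∙??
∘⊞∙∙∙∘∘∙??
∙⊛∙∘⊞∘∘∙??
??????????
??????????

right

??????????
??????????
??????????
∙∘∘∘∘∘∘∘??
∙⊛∘∙≋⊞∘∘??
⊛∘∘∘∙⊚∙⊛??
⊞∙∙∙∘∘∙∘??
⊛∙∘⊞∘∘∙∘??
??????????
??????????

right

??????????
??????????
??????????
∘∘∘∘∘∘∘∘??
⊛∘∙≋⊞∘∘⊞??
∘∘∘∙∙⊚⊛∘??
∙∙∙∘∘∙∘∘??
∙∘⊞∘∘∙∘⊛??
??????????
??????????

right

??????????
??????????
??????????
∘∘∘∘∘∘∘⊛??
∘∙≋⊞∘∘⊞∙??
∘∘∙∙∙⊚∘∘??
∙∙∘∘∙∘∘⊞??
∘⊞∘∘∙∘⊛⊛??
??????????
??????????

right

??????????
??????????
??????????
∘∘∘∘∘∘⊛∘??
∙≋⊞∘∘⊞∙∘??
∘∙∙∙⊛⊚∘∘??
∙∘∘∙∘∘⊞≋??
⊞∘∘∙∘⊛⊛∘??
??????????
??????????

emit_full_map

?∘⊛⊛∘∘⊛∘∘∙∘⊛∙∘∘∘∘∘∘∘∘⊛∘
∘⊞⊞∘∘∘∘∘∘⊛⊞⊛∙⊛∘∙≋⊞∘∘⊞∙∘
∙∙⊞∘⊛∘∘⊛∘∘∘⊛⊛∘∘∘∙∙∙⊛⊚∘∘
≋∘⊛⊛∘≋∘∙∘∙∘∘⊞∙∙∙∘∘∙∘∘⊞≋
∙∙∙∙≋⊛⊛∙∘∙∙∙⊛∙∘⊞∘∘∙∘⊛⊛∘
⊛⊛∙⊞∙∘?????????????????
⊞∙∙⊛∘??????????????????
⊞∘∙∘∘??????????????????

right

??????????
??????????
??????????
∘∘∘∘∘⊛∘∘??
≋⊞∘∘⊞∙∘∘??
∙∙∙⊛∘⊚∘∘??
∘∘∙∘∘⊞≋∘??
∘∘∙∘⊛⊛∘⊛??
??????????
??????????

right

??????????
??????????
??????????
∘∘∘∘⊛∘∘∘??
⊞∘∘⊞∙∘∘∘??
∙∙⊛∘∘⊚∘∘??
∘∙∘∘⊞≋∘⊛??
∘∙∘⊛⊛∘⊛∘??
??????????
??????????

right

??????????
??????????
??????????
∘∘∘⊛∘∘∘∘??
∘∘⊞∙∘∘∘∘??
∙⊛∘∘∘⊚∘⊛??
∙∘∘⊞≋∘⊛⊛??
∙∘⊛⊛∘⊛∘∙??
??????????
??????????

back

??????????
??????????
∘∘∘⊛∘∘∘∘??
∘∘⊞∙∘∘∘∘??
∙⊛∘∘∘∘∘⊛??
∙∘∘⊞≋⊚⊛⊛??
∙∘⊛⊛∘⊛∘∙??
???∙∘≋∘≋??
??????????
??????????

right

??????????
??????????
∘∘⊛∘∘∘∘???
∘⊞∙∘∘∘∘⊛??
⊛∘∘∘∘∘⊛⊛??
∘∘⊞≋∘⊚⊛∘??
∘⊛⊛∘⊛∘∙≋??
??∙∘≋∘≋∘??
??????????
??????????

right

??????????
??????????
∘⊛∘∘∘∘????
⊞∙∘∘∘∘⊛⊞??
∘∘∘∘∘⊛⊛⊞??
∘⊞≋∘⊛⊚∘∘??
⊛⊛∘⊛∘∙≋∘??
?∙∘≋∘≋∘∘??
??????????
??????????

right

??????????
??????????
⊛∘∘∘∘?????
∙∘∘∘∘⊛⊞⊛??
∘∘∘∘⊛⊛⊞∘??
⊞≋∘⊛⊛⊚∘∘??
⊛∘⊛∘∙≋∘∘??
∙∘≋∘≋∘∘∘??
??????????
??????????

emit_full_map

?∘⊛⊛∘∘⊛∘∘∙∘⊛∙∘∘∘∘∘∘∘∘⊛∘∘∘∘???
∘⊞⊞∘∘∘∘∘∘⊛⊞⊛∙⊛∘∙≋⊞∘∘⊞∙∘∘∘∘⊛⊞⊛
∙∙⊞∘⊛∘∘⊛∘∘∘⊛⊛∘∘∘∙∙∙⊛∘∘∘∘∘⊛⊛⊞∘
≋∘⊛⊛∘≋∘∙∘∙∘∘⊞∙∙∙∘∘∙∘∘⊞≋∘⊛⊛⊚∘∘
∙∙∙∙≋⊛⊛∙∘∙∙∙⊛∙∘⊞∘∘∙∘⊛⊛∘⊛∘∙≋∘∘
⊛⊛∙⊞∙∘???????????????∙∘≋∘≋∘∘∘
⊞∙∙⊛∘????????????????????????
⊞∘∙∘∘????????????????????????


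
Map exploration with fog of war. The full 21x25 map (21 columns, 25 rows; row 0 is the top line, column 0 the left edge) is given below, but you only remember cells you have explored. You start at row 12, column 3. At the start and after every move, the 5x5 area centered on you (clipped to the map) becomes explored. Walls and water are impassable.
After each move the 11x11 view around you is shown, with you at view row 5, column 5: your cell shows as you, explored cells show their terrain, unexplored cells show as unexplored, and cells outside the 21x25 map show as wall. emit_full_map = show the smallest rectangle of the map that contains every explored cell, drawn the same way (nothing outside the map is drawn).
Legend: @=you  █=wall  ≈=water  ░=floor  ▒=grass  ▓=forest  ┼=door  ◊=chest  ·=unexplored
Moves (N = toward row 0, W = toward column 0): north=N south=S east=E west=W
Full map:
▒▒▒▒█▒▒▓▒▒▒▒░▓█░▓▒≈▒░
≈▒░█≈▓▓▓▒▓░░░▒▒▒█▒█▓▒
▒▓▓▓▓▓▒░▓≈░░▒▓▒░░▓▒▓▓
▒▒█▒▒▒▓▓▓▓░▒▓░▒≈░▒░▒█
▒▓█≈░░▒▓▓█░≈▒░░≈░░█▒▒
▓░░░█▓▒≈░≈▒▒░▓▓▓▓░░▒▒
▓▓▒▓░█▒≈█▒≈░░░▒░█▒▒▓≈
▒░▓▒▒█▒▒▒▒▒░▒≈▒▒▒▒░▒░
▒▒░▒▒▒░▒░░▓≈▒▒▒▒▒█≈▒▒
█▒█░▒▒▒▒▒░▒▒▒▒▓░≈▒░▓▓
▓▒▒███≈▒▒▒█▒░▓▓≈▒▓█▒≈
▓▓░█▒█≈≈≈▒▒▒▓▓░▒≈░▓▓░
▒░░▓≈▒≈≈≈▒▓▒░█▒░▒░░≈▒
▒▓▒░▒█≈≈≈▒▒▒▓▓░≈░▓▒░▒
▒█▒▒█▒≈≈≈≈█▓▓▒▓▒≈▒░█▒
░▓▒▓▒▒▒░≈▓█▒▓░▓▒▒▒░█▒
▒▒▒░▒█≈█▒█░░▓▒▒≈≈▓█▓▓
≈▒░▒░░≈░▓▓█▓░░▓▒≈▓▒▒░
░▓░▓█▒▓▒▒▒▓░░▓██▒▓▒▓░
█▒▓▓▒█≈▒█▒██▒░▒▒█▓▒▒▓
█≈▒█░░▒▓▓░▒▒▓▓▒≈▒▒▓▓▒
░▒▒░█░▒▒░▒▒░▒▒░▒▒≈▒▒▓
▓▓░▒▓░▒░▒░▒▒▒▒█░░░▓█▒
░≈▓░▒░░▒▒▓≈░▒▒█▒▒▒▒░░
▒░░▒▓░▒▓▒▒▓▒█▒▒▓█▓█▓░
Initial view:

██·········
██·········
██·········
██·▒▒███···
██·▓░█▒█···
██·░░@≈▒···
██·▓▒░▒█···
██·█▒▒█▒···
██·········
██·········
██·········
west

███········
███········
███········
███▓▒▒███··
███▓▓░█▒█··
███▒░@▓≈▒··
███▒▓▒░▒█··
███▒█▒▒█▒··
███········
███········
███········

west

████·······
████·······
████·······
████▓▒▒███·
████▓▓░█▒█·
████▒@░▓≈▒·
████▒▓▒░▒█·
████▒█▒▒█▒·
████·······
████·······
████·······

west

█████······
█████······
█████······
█████▓▒▒███
█████▓▓░█▒█
█████@░░▓≈▒
█████▒▓▒░▒█
█████▒█▒▒█▒
█████······
█████······
█████······

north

█████······
█████······
█████······
██████▒█···
█████▓▒▒███
█████@▓░█▒█
█████▒░░▓≈▒
█████▒▓▒░▒█
█████▒█▒▒█▒
█████······
█████······

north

█████······
█████······
█████······
█████▒▒░···
██████▒█···
█████@▒▒███
█████▓▓░█▒█
█████▒░░▓≈▒
█████▒▓▒░▒█
█████▒█▒▒█▒
█████······

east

████·······
████·······
████·······
████▒▒░▒···
█████▒█░···
████▓@▒███·
████▓▓░█▒█·
████▒░░▓≈▒·
████▒▓▒░▒█·
████▒█▒▒█▒·
████·······

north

████·······
████·······
████·······
████▒░▓▒···
████▒▒░▒···
█████@█░···
████▓▒▒███·
████▓▓░█▒█·
████▒░░▓≈▒·
████▒▓▒░▒█·
████▒█▒▒█▒·

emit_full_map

▒░▓▒··
▒▒░▒··
█@█░··
▓▒▒███
▓▓░█▒█
▒░░▓≈▒
▒▓▒░▒█
▒█▒▒█▒

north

████·······
████·······
████·······
████▓▓▒▓···
████▒░▓▒···
████▒@░▒···
█████▒█░···
████▓▒▒███·
████▓▓░█▒█·
████▒░░▓≈▒·
████▒▓▒░▒█·

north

████·······
████·······
████·······
████▓░░░···
████▓▓▒▓···
████▒@▓▒···
████▒▒░▒···
█████▒█░···
████▓▒▒███·
████▓▓░█▒█·
████▒░░▓≈▒·

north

████·······
████·······
████·······
████▒▓█≈···
████▓░░░···
████▓@▒▓···
████▒░▓▒···
████▒▒░▒···
█████▒█░···
████▓▒▒███·
████▓▓░█▒█·

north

████·······
████·······
████·······
████▒▒█▒···
████▒▓█≈···
████▓@░░···
████▓▓▒▓···
████▒░▓▒···
████▒▒░▒···
█████▒█░···
████▓▒▒███·

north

███████████
████·······
████·······
████▒▓▓▓···
████▒▒█▒···
████▒@█≈···
████▓░░░···
████▓▓▒▓···
████▒░▓▒···
████▒▒░▒···
█████▒█░···

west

███████████
█████······
█████······
█████▒▓▓▓··
█████▒▒█▒··
█████@▓█≈··
█████▓░░░··
█████▓▓▒▓··
█████▒░▓▒··
█████▒▒░▒··
██████▒█░··

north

███████████
███████████
█████······
█████≈▒░···
█████▒▓▓▓··
█████@▒█▒··
█████▒▓█≈··
█████▓░░░··
█████▓▓▒▓··
█████▒░▓▒··
█████▒▒░▒··

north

███████████
███████████
███████████
█████▒▒▒···
█████≈▒░···
█████@▓▓▓··
█████▒▒█▒··
█████▒▓█≈··
█████▓░░░··
█████▓▓▒▓··
█████▒░▓▒··

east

███████████
███████████
███████████
████▒▒▒▒···
████≈▒░█···
████▒@▓▓···
████▒▒█▒···
████▒▓█≈···
████▓░░░···
████▓▓▒▓···
████▒░▓▒···

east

███████████
███████████
███████████
███▒▒▒▒█···
███≈▒░█≈···
███▒▓@▓▓···
███▒▒█▒▒···
███▒▓█≈░···
███▓░░░····
███▓▓▒▓····
███▒░▓▒····

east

███████████
███████████
███████████
██▒▒▒▒█▒···
██≈▒░█≈▓···
██▒▓▓@▓▓···
██▒▒█▒▒▒···
██▒▓█≈░░···
██▓░░░·····
██▓▓▒▓·····
██▒░▓▒·····

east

███████████
███████████
███████████
█▒▒▒▒█▒▒···
█≈▒░█≈▓▓···
█▒▓▓▓@▓▒···
█▒▒█▒▒▒▓···
█▒▓█≈░░▒···
█▓░░░······
█▓▓▒▓······
█▒░▓▒······

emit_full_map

▒▒▒▒█▒▒
≈▒░█≈▓▓
▒▓▓▓@▓▒
▒▒█▒▒▒▓
▒▓█≈░░▒
▓░░░···
▓▓▒▓···
▒░▓▒···
▒▒░▒···
█▒█░···
▓▒▒███·
▓▓░█▒█·
▒░░▓≈▒·
▒▓▒░▒█·
▒█▒▒█▒·

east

███████████
███████████
███████████
▒▒▒▒█▒▒▓···
≈▒░█≈▓▓▓···
▒▓▓▓▓@▒░···
▒▒█▒▒▒▓▓···
▒▓█≈░░▒▓···
▓░░░·······
▓▓▒▓·······
▒░▓▒·······

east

███████████
███████████
███████████
▒▒▒█▒▒▓▒···
▒░█≈▓▓▓▒···
▓▓▓▓▓@░▓···
▒█▒▒▒▓▓▓···
▓█≈░░▒▓▓···
░░░········
▓▒▓········
░▓▒········

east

███████████
███████████
███████████
▒▒█▒▒▓▒▒···
░█≈▓▓▓▒▓···
▓▓▓▓▒@▓≈···
█▒▒▒▓▓▓▓···
█≈░░▒▓▓█···
░░·········
▒▓·········
▓▒·········

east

███████████
███████████
███████████
▒█▒▒▓▒▒▒···
█≈▓▓▓▒▓░···
▓▓▓▒░@≈░···
▒▒▒▓▓▓▓░···
≈░░▒▓▓█░···
░··········
▓··········
▒··········

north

███████████
███████████
███████████
███████████
▒█▒▒▓▒▒▒···
█≈▓▓▓@▓░···
▓▓▓▒░▓≈░···
▒▒▒▓▓▓▓░···
≈░░▒▓▓█░···
░··········
▓··········

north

███████████
███████████
███████████
███████████
███████████
▒█▒▒▓@▒▒···
█≈▓▓▓▒▓░···
▓▓▓▒░▓≈░···
▒▒▒▓▓▓▓░···
≈░░▒▓▓█░···
░··········

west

███████████
███████████
███████████
███████████
███████████
▒▒█▒▒@▒▒▒··
░█≈▓▓▓▒▓░··
▓▓▓▓▒░▓≈░··
█▒▒▒▓▓▓▓░··
█≈░░▒▓▓█░··
░░·········

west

███████████
███████████
███████████
███████████
███████████
▒▒▒█▒@▓▒▒▒·
▒░█≈▓▓▓▒▓░·
▓▓▓▓▓▒░▓≈░·
▒█▒▒▒▓▓▓▓░·
▓█≈░░▒▓▓█░·
░░░········

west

███████████
███████████
███████████
███████████
███████████
▒▒▒▒█@▒▓▒▒▒
≈▒░█≈▓▓▓▒▓░
▒▓▓▓▓▓▒░▓≈░
▒▒█▒▒▒▓▓▓▓░
▒▓█≈░░▒▓▓█░
▓░░░·······

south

███████████
███████████
███████████
███████████
▒▒▒▒█▒▒▓▒▒▒
≈▒░█≈@▓▓▒▓░
▒▓▓▓▓▓▒░▓≈░
▒▒█▒▒▒▓▓▓▓░
▒▓█≈░░▒▓▓█░
▓░░░·······
▓▓▒▓·······

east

███████████
███████████
███████████
███████████
▒▒▒█▒▒▓▒▒▒·
▒░█≈▓@▓▒▓░·
▓▓▓▓▓▒░▓≈░·
▒█▒▒▒▓▓▓▓░·
▓█≈░░▒▓▓█░·
░░░········
▓▒▓········

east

███████████
███████████
███████████
███████████
▒▒█▒▒▓▒▒▒··
░█≈▓▓@▒▓░··
▓▓▓▓▒░▓≈░··
█▒▒▒▓▓▓▓░··
█≈░░▒▓▓█░··
░░·········
▒▓·········

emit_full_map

▒▒▒▒█▒▒▓▒▒▒
≈▒░█≈▓▓@▒▓░
▒▓▓▓▓▓▒░▓≈░
▒▒█▒▒▒▓▓▓▓░
▒▓█≈░░▒▓▓█░
▓░░░·······
▓▓▒▓·······
▒░▓▒·······
▒▒░▒·······
█▒█░·······
▓▒▒███·····
▓▓░█▒█·····
▒░░▓≈▒·····
▒▓▒░▒█·····
▒█▒▒█▒·····
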